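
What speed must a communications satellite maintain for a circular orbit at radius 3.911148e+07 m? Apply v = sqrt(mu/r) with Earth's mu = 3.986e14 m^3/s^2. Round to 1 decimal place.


Step 1: mu / r = 3.986e14 / 3.911148e+07 = 10191381.1495
Step 2: v = sqrt(10191381.1495) = 3192.4 m/s

3192.4


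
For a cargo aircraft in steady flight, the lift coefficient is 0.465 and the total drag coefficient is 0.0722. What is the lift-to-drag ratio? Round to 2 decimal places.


Step 1: L/D = CL / CD = 0.465 / 0.0722
Step 2: L/D = 6.44

6.44


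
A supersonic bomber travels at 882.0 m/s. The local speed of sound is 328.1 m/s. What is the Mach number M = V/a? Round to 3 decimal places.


Step 1: M = V / a = 882.0 / 328.1
Step 2: M = 2.688

2.688


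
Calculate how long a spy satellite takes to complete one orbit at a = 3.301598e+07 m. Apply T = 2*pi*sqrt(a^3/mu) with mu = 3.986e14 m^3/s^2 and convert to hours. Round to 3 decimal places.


Step 1: a^3 / mu = 3.598923e+22 / 3.986e14 = 9.028909e+07
Step 2: sqrt(9.028909e+07) = 9502.0572 s
Step 3: T = 2*pi * 9502.0572 = 59703.19 s
Step 4: T in hours = 59703.19 / 3600 = 16.584 hours

16.584


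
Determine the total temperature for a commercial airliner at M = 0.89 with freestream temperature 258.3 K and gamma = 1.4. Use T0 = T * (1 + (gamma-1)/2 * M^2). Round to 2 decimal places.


Step 1: (gamma-1)/2 = 0.2
Step 2: M^2 = 0.7921
Step 3: 1 + 0.2 * 0.7921 = 1.15842
Step 4: T0 = 258.3 * 1.15842 = 299.22 K

299.22


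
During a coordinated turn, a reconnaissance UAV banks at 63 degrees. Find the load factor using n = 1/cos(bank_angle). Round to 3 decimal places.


Step 1: Convert 63 degrees to radians = 1.099557
Step 2: cos(63 deg) = 0.45399
Step 3: n = 1 / 0.45399 = 2.203

2.203


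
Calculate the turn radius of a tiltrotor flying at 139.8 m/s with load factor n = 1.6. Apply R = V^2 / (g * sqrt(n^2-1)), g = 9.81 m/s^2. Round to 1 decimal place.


Step 1: V^2 = 139.8^2 = 19544.04
Step 2: n^2 - 1 = 1.6^2 - 1 = 1.56
Step 3: sqrt(1.56) = 1.249
Step 4: R = 19544.04 / (9.81 * 1.249) = 1595.1 m

1595.1


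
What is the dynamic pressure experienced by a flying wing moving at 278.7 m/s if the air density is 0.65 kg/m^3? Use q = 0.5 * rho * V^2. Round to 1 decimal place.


Step 1: V^2 = 278.7^2 = 77673.69
Step 2: q = 0.5 * 0.65 * 77673.69
Step 3: q = 25243.9 Pa

25243.9


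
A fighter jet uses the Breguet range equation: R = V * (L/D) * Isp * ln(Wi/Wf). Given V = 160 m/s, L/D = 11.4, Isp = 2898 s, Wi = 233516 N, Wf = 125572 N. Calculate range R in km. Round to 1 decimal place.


Step 1: Coefficient = V * (L/D) * Isp = 160 * 11.4 * 2898 = 5285952.0 m
Step 2: Wi/Wf = 233516 / 125572 = 1.859618
Step 3: ln(1.859618) = 0.620371
Step 4: R = 5285952.0 * 0.620371 = 3279252.9 m = 3279.3 km

3279.3


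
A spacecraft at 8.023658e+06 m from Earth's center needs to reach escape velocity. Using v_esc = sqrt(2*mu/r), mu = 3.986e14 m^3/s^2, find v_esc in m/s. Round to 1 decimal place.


Step 1: 2*mu/r = 2 * 3.986e14 / 8.023658e+06 = 99356178.9398
Step 2: v_esc = sqrt(99356178.9398) = 9967.8 m/s

9967.8


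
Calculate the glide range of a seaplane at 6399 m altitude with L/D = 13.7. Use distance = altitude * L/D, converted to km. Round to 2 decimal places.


Step 1: Glide distance = altitude * L/D = 6399 * 13.7 = 87666.3 m
Step 2: Convert to km: 87666.3 / 1000 = 87.67 km

87.67


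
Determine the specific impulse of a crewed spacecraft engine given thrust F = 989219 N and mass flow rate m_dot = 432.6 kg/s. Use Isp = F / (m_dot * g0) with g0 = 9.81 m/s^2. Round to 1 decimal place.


Step 1: m_dot * g0 = 432.6 * 9.81 = 4243.81
Step 2: Isp = 989219 / 4243.81 = 233.1 s

233.1


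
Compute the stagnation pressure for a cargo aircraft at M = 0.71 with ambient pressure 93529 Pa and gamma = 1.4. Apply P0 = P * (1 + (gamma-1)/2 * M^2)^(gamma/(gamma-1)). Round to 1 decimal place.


Step 1: (gamma-1)/2 * M^2 = 0.2 * 0.5041 = 0.10082
Step 2: 1 + 0.10082 = 1.10082
Step 3: Exponent gamma/(gamma-1) = 3.5
Step 4: P0 = 93529 * 1.10082^3.5 = 130904.1 Pa

130904.1


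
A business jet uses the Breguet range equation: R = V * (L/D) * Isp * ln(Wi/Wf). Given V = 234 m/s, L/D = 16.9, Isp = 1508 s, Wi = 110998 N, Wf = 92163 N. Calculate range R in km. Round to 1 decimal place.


Step 1: Coefficient = V * (L/D) * Isp = 234 * 16.9 * 1508 = 5963536.8 m
Step 2: Wi/Wf = 110998 / 92163 = 1.204366
Step 3: ln(1.204366) = 0.185953
Step 4: R = 5963536.8 * 0.185953 = 1108940.2 m = 1108.9 km

1108.9


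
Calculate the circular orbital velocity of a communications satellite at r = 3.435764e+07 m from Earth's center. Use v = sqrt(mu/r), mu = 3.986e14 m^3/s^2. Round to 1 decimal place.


Step 1: mu / r = 3.986e14 / 3.435764e+07 = 11601495.3297
Step 2: v = sqrt(11601495.3297) = 3406.1 m/s

3406.1


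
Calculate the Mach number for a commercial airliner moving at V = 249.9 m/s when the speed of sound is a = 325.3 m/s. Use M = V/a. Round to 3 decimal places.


Step 1: M = V / a = 249.9 / 325.3
Step 2: M = 0.768

0.768


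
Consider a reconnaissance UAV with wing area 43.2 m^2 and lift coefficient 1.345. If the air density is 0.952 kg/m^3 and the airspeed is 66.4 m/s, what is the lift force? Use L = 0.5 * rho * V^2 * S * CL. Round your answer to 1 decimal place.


Step 1: Calculate dynamic pressure q = 0.5 * 0.952 * 66.4^2 = 0.5 * 0.952 * 4408.96 = 2098.665 Pa
Step 2: Multiply by wing area and lift coefficient: L = 2098.665 * 43.2 * 1.345
Step 3: L = 90662.3263 * 1.345 = 121940.8 N

121940.8


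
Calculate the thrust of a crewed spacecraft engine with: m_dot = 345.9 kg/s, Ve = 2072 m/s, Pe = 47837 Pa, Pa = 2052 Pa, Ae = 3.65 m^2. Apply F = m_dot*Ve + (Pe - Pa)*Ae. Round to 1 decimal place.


Step 1: Momentum thrust = m_dot * Ve = 345.9 * 2072 = 716704.8 N
Step 2: Pressure thrust = (Pe - Pa) * Ae = (47837 - 2052) * 3.65 = 167115.25 N
Step 3: Total thrust F = 716704.8 + 167115.25 = 883820.1 N

883820.1


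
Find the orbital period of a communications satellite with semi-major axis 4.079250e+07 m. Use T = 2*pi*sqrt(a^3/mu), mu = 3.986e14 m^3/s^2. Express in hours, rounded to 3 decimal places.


Step 1: a^3 / mu = 6.787986e+22 / 3.986e14 = 1.702957e+08
Step 2: sqrt(1.702957e+08) = 13049.7393 s
Step 3: T = 2*pi * 13049.7393 = 81993.93 s
Step 4: T in hours = 81993.93 / 3600 = 22.776 hours

22.776


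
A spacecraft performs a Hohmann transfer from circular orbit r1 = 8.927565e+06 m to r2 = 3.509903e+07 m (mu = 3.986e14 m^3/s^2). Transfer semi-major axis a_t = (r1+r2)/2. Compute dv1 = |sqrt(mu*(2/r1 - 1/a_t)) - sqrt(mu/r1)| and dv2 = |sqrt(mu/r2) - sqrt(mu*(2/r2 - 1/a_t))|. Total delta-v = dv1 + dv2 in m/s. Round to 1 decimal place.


Step 1: Transfer semi-major axis a_t = (8.927565e+06 + 3.509903e+07) / 2 = 2.201330e+07 m
Step 2: v1 (circular at r1) = sqrt(mu/r1) = 6681.93 m/s
Step 3: v_t1 = sqrt(mu*(2/r1 - 1/a_t)) = 8437.37 m/s
Step 4: dv1 = |8437.37 - 6681.93| = 1755.44 m/s
Step 5: v2 (circular at r2) = 3369.93 m/s, v_t2 = 2146.08 m/s
Step 6: dv2 = |3369.93 - 2146.08| = 1223.86 m/s
Step 7: Total delta-v = 1755.44 + 1223.86 = 2979.3 m/s

2979.3


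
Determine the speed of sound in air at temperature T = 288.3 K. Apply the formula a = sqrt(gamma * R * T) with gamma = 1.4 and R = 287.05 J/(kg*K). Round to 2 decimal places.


Step 1: gamma * R * T = 1.4 * 287.05 * 288.3 = 115859.121
Step 2: a = sqrt(115859.121) = 340.38 m/s

340.38


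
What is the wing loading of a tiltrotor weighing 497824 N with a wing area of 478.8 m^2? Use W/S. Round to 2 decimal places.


Step 1: Wing loading = W / S = 497824 / 478.8
Step 2: Wing loading = 1039.73 N/m^2

1039.73


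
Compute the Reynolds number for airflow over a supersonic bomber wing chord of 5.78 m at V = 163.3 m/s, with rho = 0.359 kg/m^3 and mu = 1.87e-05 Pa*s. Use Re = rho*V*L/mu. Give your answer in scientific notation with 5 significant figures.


Step 1: Numerator = rho * V * L = 0.359 * 163.3 * 5.78 = 338.850766
Step 2: Re = 338.850766 / 1.87e-05
Step 3: Re = 1.8120e+07

1.8120e+07


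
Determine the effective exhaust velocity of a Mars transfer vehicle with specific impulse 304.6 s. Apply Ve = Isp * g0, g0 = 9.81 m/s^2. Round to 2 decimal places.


Step 1: Ve = Isp * g0 = 304.6 * 9.81
Step 2: Ve = 2988.13 m/s

2988.13


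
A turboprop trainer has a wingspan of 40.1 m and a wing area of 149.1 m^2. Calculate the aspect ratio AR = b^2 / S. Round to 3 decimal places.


Step 1: b^2 = 40.1^2 = 1608.01
Step 2: AR = 1608.01 / 149.1 = 10.785

10.785


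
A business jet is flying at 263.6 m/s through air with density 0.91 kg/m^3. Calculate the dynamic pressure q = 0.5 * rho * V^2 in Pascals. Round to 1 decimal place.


Step 1: V^2 = 263.6^2 = 69484.96
Step 2: q = 0.5 * 0.91 * 69484.96
Step 3: q = 31615.7 Pa

31615.7


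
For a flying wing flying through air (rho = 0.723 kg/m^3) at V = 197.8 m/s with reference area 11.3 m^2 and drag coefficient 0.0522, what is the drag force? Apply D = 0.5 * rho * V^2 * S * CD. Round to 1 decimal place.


Step 1: Dynamic pressure q = 0.5 * 0.723 * 197.8^2 = 14143.6297 Pa
Step 2: Drag D = q * S * CD = 14143.6297 * 11.3 * 0.0522
Step 3: D = 8342.8 N

8342.8


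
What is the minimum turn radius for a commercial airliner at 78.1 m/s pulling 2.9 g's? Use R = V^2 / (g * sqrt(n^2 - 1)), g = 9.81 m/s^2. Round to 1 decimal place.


Step 1: V^2 = 78.1^2 = 6099.61
Step 2: n^2 - 1 = 2.9^2 - 1 = 7.41
Step 3: sqrt(7.41) = 2.722132
Step 4: R = 6099.61 / (9.81 * 2.722132) = 228.4 m

228.4


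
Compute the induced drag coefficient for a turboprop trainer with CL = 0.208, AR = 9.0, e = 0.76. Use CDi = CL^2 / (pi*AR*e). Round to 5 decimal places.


Step 1: CL^2 = 0.208^2 = 0.043264
Step 2: pi * AR * e = 3.14159 * 9.0 * 0.76 = 21.488494
Step 3: CDi = 0.043264 / 21.488494 = 0.00201

0.00201


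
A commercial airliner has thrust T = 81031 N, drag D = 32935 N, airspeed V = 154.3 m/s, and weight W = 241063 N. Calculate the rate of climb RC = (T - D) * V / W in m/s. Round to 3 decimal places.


Step 1: Excess thrust = T - D = 81031 - 32935 = 48096 N
Step 2: Excess power = 48096 * 154.3 = 7421212.8 W
Step 3: RC = 7421212.8 / 241063 = 30.785 m/s

30.785


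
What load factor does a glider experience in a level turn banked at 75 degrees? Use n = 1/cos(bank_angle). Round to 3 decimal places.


Step 1: Convert 75 degrees to radians = 1.308997
Step 2: cos(75 deg) = 0.258819
Step 3: n = 1 / 0.258819 = 3.864

3.864


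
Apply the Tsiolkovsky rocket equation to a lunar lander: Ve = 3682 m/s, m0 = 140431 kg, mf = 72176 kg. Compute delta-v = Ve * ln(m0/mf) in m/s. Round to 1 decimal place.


Step 1: Mass ratio m0/mf = 140431 / 72176 = 1.945674
Step 2: ln(1.945674) = 0.665609
Step 3: delta-v = 3682 * 0.665609 = 2450.8 m/s

2450.8


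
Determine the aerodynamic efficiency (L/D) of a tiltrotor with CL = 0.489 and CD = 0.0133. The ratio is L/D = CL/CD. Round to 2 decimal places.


Step 1: L/D = CL / CD = 0.489 / 0.0133
Step 2: L/D = 36.77

36.77


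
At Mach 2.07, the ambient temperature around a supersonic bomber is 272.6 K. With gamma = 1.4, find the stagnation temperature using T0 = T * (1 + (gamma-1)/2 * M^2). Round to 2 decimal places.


Step 1: (gamma-1)/2 = 0.2
Step 2: M^2 = 4.2849
Step 3: 1 + 0.2 * 4.2849 = 1.85698
Step 4: T0 = 272.6 * 1.85698 = 506.21 K

506.21


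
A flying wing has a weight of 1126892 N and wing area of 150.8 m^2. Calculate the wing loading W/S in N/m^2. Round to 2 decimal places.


Step 1: Wing loading = W / S = 1126892 / 150.8
Step 2: Wing loading = 7472.76 N/m^2

7472.76


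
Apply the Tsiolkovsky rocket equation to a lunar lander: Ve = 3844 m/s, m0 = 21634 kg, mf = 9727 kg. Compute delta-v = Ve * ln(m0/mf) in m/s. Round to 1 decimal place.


Step 1: Mass ratio m0/mf = 21634 / 9727 = 2.224118
Step 2: ln(2.224118) = 0.799361
Step 3: delta-v = 3844 * 0.799361 = 3072.7 m/s

3072.7


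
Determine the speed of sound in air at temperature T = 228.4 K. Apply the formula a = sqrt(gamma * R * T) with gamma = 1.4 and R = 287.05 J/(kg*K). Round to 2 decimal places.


Step 1: gamma * R * T = 1.4 * 287.05 * 228.4 = 91787.108
Step 2: a = sqrt(91787.108) = 302.96 m/s

302.96


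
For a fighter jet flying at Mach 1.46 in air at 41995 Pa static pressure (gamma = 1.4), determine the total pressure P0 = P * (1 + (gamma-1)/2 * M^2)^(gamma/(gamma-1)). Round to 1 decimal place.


Step 1: (gamma-1)/2 * M^2 = 0.2 * 2.1316 = 0.42632
Step 2: 1 + 0.42632 = 1.42632
Step 3: Exponent gamma/(gamma-1) = 3.5
Step 4: P0 = 41995 * 1.42632^3.5 = 145531.5 Pa

145531.5


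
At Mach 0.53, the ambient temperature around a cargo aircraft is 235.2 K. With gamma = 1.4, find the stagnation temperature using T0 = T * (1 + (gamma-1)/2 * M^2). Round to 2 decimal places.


Step 1: (gamma-1)/2 = 0.2
Step 2: M^2 = 0.2809
Step 3: 1 + 0.2 * 0.2809 = 1.05618
Step 4: T0 = 235.2 * 1.05618 = 248.41 K

248.41


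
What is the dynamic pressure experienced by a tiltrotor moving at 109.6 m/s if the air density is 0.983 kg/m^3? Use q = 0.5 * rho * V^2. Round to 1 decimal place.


Step 1: V^2 = 109.6^2 = 12012.16
Step 2: q = 0.5 * 0.983 * 12012.16
Step 3: q = 5904.0 Pa

5904.0


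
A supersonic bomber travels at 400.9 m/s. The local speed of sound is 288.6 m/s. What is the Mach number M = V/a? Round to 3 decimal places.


Step 1: M = V / a = 400.9 / 288.6
Step 2: M = 1.389

1.389


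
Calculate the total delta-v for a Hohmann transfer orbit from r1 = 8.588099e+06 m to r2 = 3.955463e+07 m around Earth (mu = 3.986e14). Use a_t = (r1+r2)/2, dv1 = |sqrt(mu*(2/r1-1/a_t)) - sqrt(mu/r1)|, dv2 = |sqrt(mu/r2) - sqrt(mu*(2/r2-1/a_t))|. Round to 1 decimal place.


Step 1: Transfer semi-major axis a_t = (8.588099e+06 + 3.955463e+07) / 2 = 2.407136e+07 m
Step 2: v1 (circular at r1) = sqrt(mu/r1) = 6812.71 m/s
Step 3: v_t1 = sqrt(mu*(2/r1 - 1/a_t)) = 8733.1 m/s
Step 4: dv1 = |8733.1 - 6812.71| = 1920.39 m/s
Step 5: v2 (circular at r2) = 3174.46 m/s, v_t2 = 1896.13 m/s
Step 6: dv2 = |3174.46 - 1896.13| = 1278.33 m/s
Step 7: Total delta-v = 1920.39 + 1278.33 = 3198.7 m/s

3198.7


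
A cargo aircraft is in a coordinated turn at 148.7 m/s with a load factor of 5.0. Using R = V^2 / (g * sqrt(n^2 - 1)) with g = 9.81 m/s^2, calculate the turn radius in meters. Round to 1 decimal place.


Step 1: V^2 = 148.7^2 = 22111.69
Step 2: n^2 - 1 = 5.0^2 - 1 = 24.0
Step 3: sqrt(24.0) = 4.898979
Step 4: R = 22111.69 / (9.81 * 4.898979) = 460.1 m

460.1


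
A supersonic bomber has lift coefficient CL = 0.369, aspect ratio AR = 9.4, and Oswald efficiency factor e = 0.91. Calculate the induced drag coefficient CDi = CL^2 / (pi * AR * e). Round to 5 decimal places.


Step 1: CL^2 = 0.369^2 = 0.136161
Step 2: pi * AR * e = 3.14159 * 9.4 * 0.91 = 26.873184
Step 3: CDi = 0.136161 / 26.873184 = 0.00507

0.00507


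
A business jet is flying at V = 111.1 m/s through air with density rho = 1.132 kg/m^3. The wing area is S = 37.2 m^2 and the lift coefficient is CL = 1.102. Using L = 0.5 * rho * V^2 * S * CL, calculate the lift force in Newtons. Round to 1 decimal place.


Step 1: Calculate dynamic pressure q = 0.5 * 1.132 * 111.1^2 = 0.5 * 1.132 * 12343.21 = 6986.2569 Pa
Step 2: Multiply by wing area and lift coefficient: L = 6986.2569 * 37.2 * 1.102
Step 3: L = 259888.7552 * 1.102 = 286397.4 N

286397.4


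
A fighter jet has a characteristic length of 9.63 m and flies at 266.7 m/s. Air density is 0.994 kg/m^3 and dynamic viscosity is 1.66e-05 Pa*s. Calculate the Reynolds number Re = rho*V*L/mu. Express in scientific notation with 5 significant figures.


Step 1: Numerator = rho * V * L = 0.994 * 266.7 * 9.63 = 2552.911074
Step 2: Re = 2552.911074 / 1.66e-05
Step 3: Re = 1.5379e+08

1.5379e+08


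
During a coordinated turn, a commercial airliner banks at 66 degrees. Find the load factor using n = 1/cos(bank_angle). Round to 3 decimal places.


Step 1: Convert 66 degrees to radians = 1.151917
Step 2: cos(66 deg) = 0.406737
Step 3: n = 1 / 0.406737 = 2.459

2.459


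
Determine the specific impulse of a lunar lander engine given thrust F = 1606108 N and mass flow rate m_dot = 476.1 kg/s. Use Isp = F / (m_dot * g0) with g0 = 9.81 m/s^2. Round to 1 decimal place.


Step 1: m_dot * g0 = 476.1 * 9.81 = 4670.54
Step 2: Isp = 1606108 / 4670.54 = 343.9 s

343.9


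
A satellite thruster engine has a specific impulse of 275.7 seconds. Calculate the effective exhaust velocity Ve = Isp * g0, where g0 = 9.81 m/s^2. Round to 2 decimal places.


Step 1: Ve = Isp * g0 = 275.7 * 9.81
Step 2: Ve = 2704.62 m/s

2704.62


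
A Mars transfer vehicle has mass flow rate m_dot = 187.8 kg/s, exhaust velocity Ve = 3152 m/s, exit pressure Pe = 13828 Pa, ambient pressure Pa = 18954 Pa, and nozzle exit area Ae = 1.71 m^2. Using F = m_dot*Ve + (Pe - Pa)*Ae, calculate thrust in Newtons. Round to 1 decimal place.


Step 1: Momentum thrust = m_dot * Ve = 187.8 * 3152 = 591945.6 N
Step 2: Pressure thrust = (Pe - Pa) * Ae = (13828 - 18954) * 1.71 = -8765.46 N
Step 3: Total thrust F = 591945.6 + -8765.46 = 583180.1 N

583180.1


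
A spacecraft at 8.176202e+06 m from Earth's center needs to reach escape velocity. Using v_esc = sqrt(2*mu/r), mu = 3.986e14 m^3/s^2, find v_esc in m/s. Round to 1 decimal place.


Step 1: 2*mu/r = 2 * 3.986e14 / 8.176202e+06 = 97502483.4269
Step 2: v_esc = sqrt(97502483.4269) = 9874.3 m/s

9874.3


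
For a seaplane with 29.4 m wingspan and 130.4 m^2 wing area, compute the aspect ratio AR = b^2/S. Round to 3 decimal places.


Step 1: b^2 = 29.4^2 = 864.36
Step 2: AR = 864.36 / 130.4 = 6.629

6.629


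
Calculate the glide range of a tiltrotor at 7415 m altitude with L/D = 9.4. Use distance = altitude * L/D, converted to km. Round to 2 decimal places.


Step 1: Glide distance = altitude * L/D = 7415 * 9.4 = 69701.0 m
Step 2: Convert to km: 69701.0 / 1000 = 69.70 km

69.70


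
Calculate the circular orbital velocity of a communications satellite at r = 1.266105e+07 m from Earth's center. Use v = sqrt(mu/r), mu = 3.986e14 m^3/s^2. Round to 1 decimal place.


Step 1: mu / r = 3.986e14 / 1.266105e+07 = 31482381.0032
Step 2: v = sqrt(31482381.0032) = 5610.9 m/s

5610.9


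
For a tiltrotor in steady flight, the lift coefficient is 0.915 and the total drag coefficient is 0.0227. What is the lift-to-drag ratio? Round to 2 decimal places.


Step 1: L/D = CL / CD = 0.915 / 0.0227
Step 2: L/D = 40.31

40.31


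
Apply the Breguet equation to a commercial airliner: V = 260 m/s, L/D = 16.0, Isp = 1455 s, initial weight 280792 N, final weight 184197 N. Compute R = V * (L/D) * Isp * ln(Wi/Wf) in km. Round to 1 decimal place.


Step 1: Coefficient = V * (L/D) * Isp = 260 * 16.0 * 1455 = 6052800.0 m
Step 2: Wi/Wf = 280792 / 184197 = 1.524411
Step 3: ln(1.524411) = 0.421608
Step 4: R = 6052800.0 * 0.421608 = 2551911.0 m = 2551.9 km

2551.9


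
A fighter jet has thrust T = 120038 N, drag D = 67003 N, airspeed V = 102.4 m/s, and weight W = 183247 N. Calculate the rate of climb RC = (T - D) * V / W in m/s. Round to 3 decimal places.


Step 1: Excess thrust = T - D = 120038 - 67003 = 53035 N
Step 2: Excess power = 53035 * 102.4 = 5430784.0 W
Step 3: RC = 5430784.0 / 183247 = 29.636 m/s

29.636


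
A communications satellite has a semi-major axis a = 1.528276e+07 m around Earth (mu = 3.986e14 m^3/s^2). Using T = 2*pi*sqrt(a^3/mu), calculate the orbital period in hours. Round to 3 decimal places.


Step 1: a^3 / mu = 3.569484e+21 / 3.986e14 = 8.955051e+06
Step 2: sqrt(8.955051e+06) = 2992.4992 s
Step 3: T = 2*pi * 2992.4992 = 18802.43 s
Step 4: T in hours = 18802.43 / 3600 = 5.223 hours

5.223


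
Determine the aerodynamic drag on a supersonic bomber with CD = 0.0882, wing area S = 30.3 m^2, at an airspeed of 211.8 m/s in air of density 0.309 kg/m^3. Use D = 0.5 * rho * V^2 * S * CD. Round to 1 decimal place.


Step 1: Dynamic pressure q = 0.5 * 0.309 * 211.8^2 = 6930.7526 Pa
Step 2: Drag D = q * S * CD = 6930.7526 * 30.3 * 0.0882
Step 3: D = 18522.2 N

18522.2


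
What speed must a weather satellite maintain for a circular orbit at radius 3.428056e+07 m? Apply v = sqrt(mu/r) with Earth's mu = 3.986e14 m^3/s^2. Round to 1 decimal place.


Step 1: mu / r = 3.986e14 / 3.428056e+07 = 11627581.3464
Step 2: v = sqrt(11627581.3464) = 3409.9 m/s

3409.9


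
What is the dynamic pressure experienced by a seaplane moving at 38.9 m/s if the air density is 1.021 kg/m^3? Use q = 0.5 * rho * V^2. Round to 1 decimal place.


Step 1: V^2 = 38.9^2 = 1513.21
Step 2: q = 0.5 * 1.021 * 1513.21
Step 3: q = 772.5 Pa

772.5


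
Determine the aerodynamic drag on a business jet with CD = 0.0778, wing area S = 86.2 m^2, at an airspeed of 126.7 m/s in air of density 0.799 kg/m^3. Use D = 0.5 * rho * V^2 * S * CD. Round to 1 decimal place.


Step 1: Dynamic pressure q = 0.5 * 0.799 * 126.7^2 = 6413.1296 Pa
Step 2: Drag D = q * S * CD = 6413.1296 * 86.2 * 0.0778
Step 3: D = 43008.8 N

43008.8


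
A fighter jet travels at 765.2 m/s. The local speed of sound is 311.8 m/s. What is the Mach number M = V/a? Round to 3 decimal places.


Step 1: M = V / a = 765.2 / 311.8
Step 2: M = 2.454

2.454


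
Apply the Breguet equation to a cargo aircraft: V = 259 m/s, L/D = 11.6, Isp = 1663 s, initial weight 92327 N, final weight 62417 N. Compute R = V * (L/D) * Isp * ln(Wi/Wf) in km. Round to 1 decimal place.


Step 1: Coefficient = V * (L/D) * Isp = 259 * 11.6 * 1663 = 4996317.2 m
Step 2: Wi/Wf = 92327 / 62417 = 1.479196
Step 3: ln(1.479196) = 0.391499
Step 4: R = 4996317.2 * 0.391499 = 1956052.9 m = 1956.1 km

1956.1


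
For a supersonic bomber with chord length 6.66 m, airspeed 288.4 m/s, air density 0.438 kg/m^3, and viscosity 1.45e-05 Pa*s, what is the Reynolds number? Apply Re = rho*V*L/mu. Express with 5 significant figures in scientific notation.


Step 1: Numerator = rho * V * L = 0.438 * 288.4 * 6.66 = 841.285872
Step 2: Re = 841.285872 / 1.45e-05
Step 3: Re = 5.8020e+07

5.8020e+07


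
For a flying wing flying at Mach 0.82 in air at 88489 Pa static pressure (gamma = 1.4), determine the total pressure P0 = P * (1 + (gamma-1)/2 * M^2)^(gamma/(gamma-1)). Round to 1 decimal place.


Step 1: (gamma-1)/2 * M^2 = 0.2 * 0.6724 = 0.13448
Step 2: 1 + 0.13448 = 1.13448
Step 3: Exponent gamma/(gamma-1) = 3.5
Step 4: P0 = 88489 * 1.13448^3.5 = 137619.0 Pa

137619.0


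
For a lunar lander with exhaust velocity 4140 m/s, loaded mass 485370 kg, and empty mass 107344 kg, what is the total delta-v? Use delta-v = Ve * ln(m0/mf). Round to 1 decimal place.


Step 1: Mass ratio m0/mf = 485370 / 107344 = 4.521631
Step 2: ln(4.521631) = 1.508873
Step 3: delta-v = 4140 * 1.508873 = 6246.7 m/s

6246.7


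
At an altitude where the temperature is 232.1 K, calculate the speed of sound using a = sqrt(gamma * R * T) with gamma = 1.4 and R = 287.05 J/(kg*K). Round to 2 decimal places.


Step 1: gamma * R * T = 1.4 * 287.05 * 232.1 = 93274.027
Step 2: a = sqrt(93274.027) = 305.41 m/s

305.41


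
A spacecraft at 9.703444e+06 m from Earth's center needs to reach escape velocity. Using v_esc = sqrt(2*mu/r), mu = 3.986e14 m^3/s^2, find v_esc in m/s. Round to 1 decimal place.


Step 1: 2*mu/r = 2 * 3.986e14 / 9.703444e+06 = 82156397.2544
Step 2: v_esc = sqrt(82156397.2544) = 9064.0 m/s

9064.0


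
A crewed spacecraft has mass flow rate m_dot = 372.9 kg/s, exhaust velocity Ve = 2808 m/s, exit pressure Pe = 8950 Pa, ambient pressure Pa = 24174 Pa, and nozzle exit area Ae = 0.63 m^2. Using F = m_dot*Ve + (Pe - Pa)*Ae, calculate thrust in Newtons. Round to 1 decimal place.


Step 1: Momentum thrust = m_dot * Ve = 372.9 * 2808 = 1047103.2 N
Step 2: Pressure thrust = (Pe - Pa) * Ae = (8950 - 24174) * 0.63 = -9591.12 N
Step 3: Total thrust F = 1047103.2 + -9591.12 = 1037512.1 N

1037512.1


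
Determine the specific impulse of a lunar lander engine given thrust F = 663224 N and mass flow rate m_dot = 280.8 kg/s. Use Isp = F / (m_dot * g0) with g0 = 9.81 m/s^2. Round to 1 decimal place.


Step 1: m_dot * g0 = 280.8 * 9.81 = 2754.65
Step 2: Isp = 663224 / 2754.65 = 240.8 s

240.8


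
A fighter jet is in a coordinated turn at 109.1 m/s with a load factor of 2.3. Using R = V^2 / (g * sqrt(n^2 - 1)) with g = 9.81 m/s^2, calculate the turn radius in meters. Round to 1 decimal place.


Step 1: V^2 = 109.1^2 = 11902.81
Step 2: n^2 - 1 = 2.3^2 - 1 = 4.29
Step 3: sqrt(4.29) = 2.071232
Step 4: R = 11902.81 / (9.81 * 2.071232) = 585.8 m

585.8


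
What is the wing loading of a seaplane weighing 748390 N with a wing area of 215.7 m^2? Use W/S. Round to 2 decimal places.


Step 1: Wing loading = W / S = 748390 / 215.7
Step 2: Wing loading = 3469.59 N/m^2

3469.59


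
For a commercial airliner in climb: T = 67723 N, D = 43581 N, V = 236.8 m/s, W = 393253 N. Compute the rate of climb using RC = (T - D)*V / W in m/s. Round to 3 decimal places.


Step 1: Excess thrust = T - D = 67723 - 43581 = 24142 N
Step 2: Excess power = 24142 * 236.8 = 5716825.6 W
Step 3: RC = 5716825.6 / 393253 = 14.537 m/s

14.537


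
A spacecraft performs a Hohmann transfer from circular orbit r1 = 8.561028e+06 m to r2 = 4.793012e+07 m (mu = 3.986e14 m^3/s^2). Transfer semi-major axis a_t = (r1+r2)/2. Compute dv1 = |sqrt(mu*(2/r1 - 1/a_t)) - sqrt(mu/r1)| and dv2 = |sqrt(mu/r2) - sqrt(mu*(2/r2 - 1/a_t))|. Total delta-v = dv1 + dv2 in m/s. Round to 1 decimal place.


Step 1: Transfer semi-major axis a_t = (8.561028e+06 + 4.793012e+07) / 2 = 2.824557e+07 m
Step 2: v1 (circular at r1) = sqrt(mu/r1) = 6823.48 m/s
Step 3: v_t1 = sqrt(mu*(2/r1 - 1/a_t)) = 8888.63 m/s
Step 4: dv1 = |8888.63 - 6823.48| = 2065.15 m/s
Step 5: v2 (circular at r2) = 2883.8 m/s, v_t2 = 1587.64 m/s
Step 6: dv2 = |2883.8 - 1587.64| = 1296.15 m/s
Step 7: Total delta-v = 2065.15 + 1296.15 = 3361.3 m/s

3361.3


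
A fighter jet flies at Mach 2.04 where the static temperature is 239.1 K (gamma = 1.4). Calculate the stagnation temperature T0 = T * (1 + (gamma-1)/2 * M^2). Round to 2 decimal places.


Step 1: (gamma-1)/2 = 0.2
Step 2: M^2 = 4.1616
Step 3: 1 + 0.2 * 4.1616 = 1.83232
Step 4: T0 = 239.1 * 1.83232 = 438.11 K

438.11


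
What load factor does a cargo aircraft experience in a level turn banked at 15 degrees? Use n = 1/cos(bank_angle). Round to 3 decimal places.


Step 1: Convert 15 degrees to radians = 0.261799
Step 2: cos(15 deg) = 0.965926
Step 3: n = 1 / 0.965926 = 1.035

1.035


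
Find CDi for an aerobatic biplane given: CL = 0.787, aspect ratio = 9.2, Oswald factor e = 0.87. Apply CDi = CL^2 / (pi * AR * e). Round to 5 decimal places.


Step 1: CL^2 = 0.787^2 = 0.619369
Step 2: pi * AR * e = 3.14159 * 9.2 * 0.87 = 25.145308
Step 3: CDi = 0.619369 / 25.145308 = 0.02463

0.02463


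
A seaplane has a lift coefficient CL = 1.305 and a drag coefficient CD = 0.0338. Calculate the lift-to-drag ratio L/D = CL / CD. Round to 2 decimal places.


Step 1: L/D = CL / CD = 1.305 / 0.0338
Step 2: L/D = 38.61

38.61


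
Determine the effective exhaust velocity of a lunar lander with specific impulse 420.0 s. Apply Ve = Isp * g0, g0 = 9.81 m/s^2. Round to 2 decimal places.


Step 1: Ve = Isp * g0 = 420.0 * 9.81
Step 2: Ve = 4120.20 m/s

4120.20


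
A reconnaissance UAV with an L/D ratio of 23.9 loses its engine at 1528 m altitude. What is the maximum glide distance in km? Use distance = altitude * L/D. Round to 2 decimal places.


Step 1: Glide distance = altitude * L/D = 1528 * 23.9 = 36519.2 m
Step 2: Convert to km: 36519.2 / 1000 = 36.52 km

36.52


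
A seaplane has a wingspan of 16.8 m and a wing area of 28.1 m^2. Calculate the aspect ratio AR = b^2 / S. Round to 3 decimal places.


Step 1: b^2 = 16.8^2 = 282.24
Step 2: AR = 282.24 / 28.1 = 10.044

10.044


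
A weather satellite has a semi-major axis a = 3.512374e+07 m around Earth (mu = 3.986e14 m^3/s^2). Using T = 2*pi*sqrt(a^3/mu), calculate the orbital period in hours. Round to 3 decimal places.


Step 1: a^3 / mu = 4.333135e+22 / 3.986e14 = 1.087089e+08
Step 2: sqrt(1.087089e+08) = 10426.3544 s
Step 3: T = 2*pi * 10426.3544 = 65510.72 s
Step 4: T in hours = 65510.72 / 3600 = 18.197 hours

18.197


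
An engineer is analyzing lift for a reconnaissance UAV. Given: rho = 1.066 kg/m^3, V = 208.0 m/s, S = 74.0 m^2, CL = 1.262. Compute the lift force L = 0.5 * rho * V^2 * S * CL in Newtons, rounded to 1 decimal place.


Step 1: Calculate dynamic pressure q = 0.5 * 1.066 * 208.0^2 = 0.5 * 1.066 * 43264.0 = 23059.712 Pa
Step 2: Multiply by wing area and lift coefficient: L = 23059.712 * 74.0 * 1.262
Step 3: L = 1706418.688 * 1.262 = 2153500.4 N

2153500.4


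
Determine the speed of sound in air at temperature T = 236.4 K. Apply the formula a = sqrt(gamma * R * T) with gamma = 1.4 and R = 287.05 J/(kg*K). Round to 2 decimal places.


Step 1: gamma * R * T = 1.4 * 287.05 * 236.4 = 95002.068
Step 2: a = sqrt(95002.068) = 308.22 m/s

308.22


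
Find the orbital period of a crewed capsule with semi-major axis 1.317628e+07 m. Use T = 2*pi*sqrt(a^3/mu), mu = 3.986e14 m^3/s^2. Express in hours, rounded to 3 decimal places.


Step 1: a^3 / mu = 2.287591e+21 / 3.986e14 = 5.739065e+06
Step 2: sqrt(5.739065e+06) = 2395.6346 s
Step 3: T = 2*pi * 2395.6346 = 15052.22 s
Step 4: T in hours = 15052.22 / 3600 = 4.181 hours

4.181


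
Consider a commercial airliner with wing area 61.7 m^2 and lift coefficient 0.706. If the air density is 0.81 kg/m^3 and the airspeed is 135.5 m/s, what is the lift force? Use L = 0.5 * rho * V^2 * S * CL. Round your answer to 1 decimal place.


Step 1: Calculate dynamic pressure q = 0.5 * 0.81 * 135.5^2 = 0.5 * 0.81 * 18360.25 = 7435.9013 Pa
Step 2: Multiply by wing area and lift coefficient: L = 7435.9013 * 61.7 * 0.706
Step 3: L = 458795.1071 * 0.706 = 323909.3 N

323909.3


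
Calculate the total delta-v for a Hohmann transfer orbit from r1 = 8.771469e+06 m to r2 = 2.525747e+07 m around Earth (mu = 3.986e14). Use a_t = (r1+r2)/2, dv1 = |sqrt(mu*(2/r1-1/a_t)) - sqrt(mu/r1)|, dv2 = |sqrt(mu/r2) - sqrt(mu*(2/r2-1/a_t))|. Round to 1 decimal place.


Step 1: Transfer semi-major axis a_t = (8.771469e+06 + 2.525747e+07) / 2 = 1.701447e+07 m
Step 2: v1 (circular at r1) = sqrt(mu/r1) = 6741.13 m/s
Step 3: v_t1 = sqrt(mu*(2/r1 - 1/a_t)) = 8213.31 m/s
Step 4: dv1 = |8213.31 - 6741.13| = 1472.18 m/s
Step 5: v2 (circular at r2) = 3972.59 m/s, v_t2 = 2852.34 m/s
Step 6: dv2 = |3972.59 - 2852.34| = 1120.25 m/s
Step 7: Total delta-v = 1472.18 + 1120.25 = 2592.4 m/s

2592.4


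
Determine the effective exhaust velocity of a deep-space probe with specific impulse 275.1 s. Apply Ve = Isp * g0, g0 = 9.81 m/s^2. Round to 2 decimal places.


Step 1: Ve = Isp * g0 = 275.1 * 9.81
Step 2: Ve = 2698.73 m/s

2698.73


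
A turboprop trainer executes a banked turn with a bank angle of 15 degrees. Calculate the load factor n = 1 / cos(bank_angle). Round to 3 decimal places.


Step 1: Convert 15 degrees to radians = 0.261799
Step 2: cos(15 deg) = 0.965926
Step 3: n = 1 / 0.965926 = 1.035

1.035


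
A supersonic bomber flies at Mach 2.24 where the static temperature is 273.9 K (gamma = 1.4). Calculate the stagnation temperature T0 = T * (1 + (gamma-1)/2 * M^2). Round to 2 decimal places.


Step 1: (gamma-1)/2 = 0.2
Step 2: M^2 = 5.0176
Step 3: 1 + 0.2 * 5.0176 = 2.00352
Step 4: T0 = 273.9 * 2.00352 = 548.76 K

548.76


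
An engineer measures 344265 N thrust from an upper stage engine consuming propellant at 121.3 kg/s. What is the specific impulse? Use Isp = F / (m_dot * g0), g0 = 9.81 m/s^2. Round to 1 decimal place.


Step 1: m_dot * g0 = 121.3 * 9.81 = 1189.95
Step 2: Isp = 344265 / 1189.95 = 289.3 s

289.3


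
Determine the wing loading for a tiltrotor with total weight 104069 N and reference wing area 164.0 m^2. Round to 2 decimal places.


Step 1: Wing loading = W / S = 104069 / 164.0
Step 2: Wing loading = 634.57 N/m^2

634.57


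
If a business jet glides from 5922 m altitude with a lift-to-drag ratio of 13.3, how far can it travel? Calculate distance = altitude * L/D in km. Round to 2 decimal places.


Step 1: Glide distance = altitude * L/D = 5922 * 13.3 = 78762.6 m
Step 2: Convert to km: 78762.6 / 1000 = 78.76 km

78.76


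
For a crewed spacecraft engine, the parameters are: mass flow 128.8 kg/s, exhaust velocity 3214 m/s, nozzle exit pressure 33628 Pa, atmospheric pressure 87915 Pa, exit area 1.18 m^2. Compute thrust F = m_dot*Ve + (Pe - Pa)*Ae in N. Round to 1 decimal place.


Step 1: Momentum thrust = m_dot * Ve = 128.8 * 3214 = 413963.2 N
Step 2: Pressure thrust = (Pe - Pa) * Ae = (33628 - 87915) * 1.18 = -64058.66 N
Step 3: Total thrust F = 413963.2 + -64058.66 = 349904.5 N

349904.5


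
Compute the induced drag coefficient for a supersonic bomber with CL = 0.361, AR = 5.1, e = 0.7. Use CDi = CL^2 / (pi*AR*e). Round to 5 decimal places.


Step 1: CL^2 = 0.361^2 = 0.130321
Step 2: pi * AR * e = 3.14159 * 5.1 * 0.7 = 11.215486
Step 3: CDi = 0.130321 / 11.215486 = 0.01162

0.01162


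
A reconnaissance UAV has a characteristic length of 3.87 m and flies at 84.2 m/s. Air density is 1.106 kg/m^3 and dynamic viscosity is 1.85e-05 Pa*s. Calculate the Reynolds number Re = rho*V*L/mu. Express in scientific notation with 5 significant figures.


Step 1: Numerator = rho * V * L = 1.106 * 84.2 * 3.87 = 360.394524
Step 2: Re = 360.394524 / 1.85e-05
Step 3: Re = 1.9481e+07

1.9481e+07


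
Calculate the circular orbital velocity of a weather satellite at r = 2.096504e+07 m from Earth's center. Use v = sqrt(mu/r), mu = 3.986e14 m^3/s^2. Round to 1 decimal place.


Step 1: mu / r = 3.986e14 / 2.096504e+07 = 19012603.8395
Step 2: v = sqrt(19012603.8395) = 4360.3 m/s

4360.3


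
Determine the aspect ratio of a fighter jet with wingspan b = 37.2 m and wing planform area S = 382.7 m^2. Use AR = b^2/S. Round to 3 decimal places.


Step 1: b^2 = 37.2^2 = 1383.84
Step 2: AR = 1383.84 / 382.7 = 3.616

3.616


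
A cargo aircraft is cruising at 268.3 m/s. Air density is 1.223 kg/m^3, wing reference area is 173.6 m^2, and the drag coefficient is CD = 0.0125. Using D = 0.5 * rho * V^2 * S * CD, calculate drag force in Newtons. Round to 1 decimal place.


Step 1: Dynamic pressure q = 0.5 * 1.223 * 268.3^2 = 44018.7602 Pa
Step 2: Drag D = q * S * CD = 44018.7602 * 173.6 * 0.0125
Step 3: D = 95520.7 N

95520.7


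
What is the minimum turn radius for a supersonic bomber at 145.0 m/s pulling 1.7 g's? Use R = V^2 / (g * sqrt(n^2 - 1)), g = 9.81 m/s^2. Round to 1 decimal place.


Step 1: V^2 = 145.0^2 = 21025.0
Step 2: n^2 - 1 = 1.7^2 - 1 = 1.89
Step 3: sqrt(1.89) = 1.374773
Step 4: R = 21025.0 / (9.81 * 1.374773) = 1559.0 m

1559.0


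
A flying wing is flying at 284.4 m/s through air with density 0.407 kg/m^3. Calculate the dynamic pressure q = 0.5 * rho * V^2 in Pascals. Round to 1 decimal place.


Step 1: V^2 = 284.4^2 = 80883.36
Step 2: q = 0.5 * 0.407 * 80883.36
Step 3: q = 16459.8 Pa

16459.8


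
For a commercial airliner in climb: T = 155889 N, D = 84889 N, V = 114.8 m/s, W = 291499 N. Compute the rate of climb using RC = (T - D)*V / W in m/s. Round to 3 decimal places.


Step 1: Excess thrust = T - D = 155889 - 84889 = 71000 N
Step 2: Excess power = 71000 * 114.8 = 8150800.0 W
Step 3: RC = 8150800.0 / 291499 = 27.962 m/s

27.962


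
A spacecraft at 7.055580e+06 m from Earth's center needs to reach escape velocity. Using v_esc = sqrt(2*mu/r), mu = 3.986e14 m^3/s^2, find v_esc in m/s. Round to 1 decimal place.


Step 1: 2*mu/r = 2 * 3.986e14 / 7.055580e+06 = 112988584.9214
Step 2: v_esc = sqrt(112988584.9214) = 10629.6 m/s

10629.6


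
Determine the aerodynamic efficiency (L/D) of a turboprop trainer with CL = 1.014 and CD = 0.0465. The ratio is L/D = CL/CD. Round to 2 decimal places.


Step 1: L/D = CL / CD = 1.014 / 0.0465
Step 2: L/D = 21.81

21.81


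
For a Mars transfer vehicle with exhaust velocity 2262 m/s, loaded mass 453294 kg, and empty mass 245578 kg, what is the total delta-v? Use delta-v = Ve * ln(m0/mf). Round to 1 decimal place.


Step 1: Mass ratio m0/mf = 453294 / 245578 = 1.845825
Step 2: ln(1.845825) = 0.612926
Step 3: delta-v = 2262 * 0.612926 = 1386.4 m/s

1386.4


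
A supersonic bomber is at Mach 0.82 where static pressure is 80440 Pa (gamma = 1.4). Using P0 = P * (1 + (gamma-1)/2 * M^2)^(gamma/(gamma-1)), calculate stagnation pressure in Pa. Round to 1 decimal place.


Step 1: (gamma-1)/2 * M^2 = 0.2 * 0.6724 = 0.13448
Step 2: 1 + 0.13448 = 1.13448
Step 3: Exponent gamma/(gamma-1) = 3.5
Step 4: P0 = 80440 * 1.13448^3.5 = 125101.1 Pa

125101.1


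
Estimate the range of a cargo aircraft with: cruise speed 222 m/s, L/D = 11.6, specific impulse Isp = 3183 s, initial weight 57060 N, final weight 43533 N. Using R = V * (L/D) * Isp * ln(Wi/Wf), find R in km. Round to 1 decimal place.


Step 1: Coefficient = V * (L/D) * Isp = 222 * 11.6 * 3183 = 8196861.6 m
Step 2: Wi/Wf = 57060 / 43533 = 1.31073
Step 3: ln(1.31073) = 0.270584
Step 4: R = 8196861.6 * 0.270584 = 2217940.2 m = 2217.9 km

2217.9


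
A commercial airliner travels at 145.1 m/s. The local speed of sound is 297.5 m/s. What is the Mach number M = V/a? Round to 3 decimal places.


Step 1: M = V / a = 145.1 / 297.5
Step 2: M = 0.488

0.488


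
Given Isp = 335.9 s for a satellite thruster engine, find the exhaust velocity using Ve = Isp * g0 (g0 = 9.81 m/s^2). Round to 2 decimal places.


Step 1: Ve = Isp * g0 = 335.9 * 9.81
Step 2: Ve = 3295.18 m/s

3295.18


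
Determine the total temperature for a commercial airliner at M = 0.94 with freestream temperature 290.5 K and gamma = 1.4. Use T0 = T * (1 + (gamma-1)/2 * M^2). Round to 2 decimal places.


Step 1: (gamma-1)/2 = 0.2
Step 2: M^2 = 0.8836
Step 3: 1 + 0.2 * 0.8836 = 1.17672
Step 4: T0 = 290.5 * 1.17672 = 341.84 K

341.84


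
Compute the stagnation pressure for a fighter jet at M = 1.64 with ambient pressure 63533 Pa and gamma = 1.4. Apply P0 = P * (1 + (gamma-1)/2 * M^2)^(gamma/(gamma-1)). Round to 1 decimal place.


Step 1: (gamma-1)/2 * M^2 = 0.2 * 2.6896 = 0.53792
Step 2: 1 + 0.53792 = 1.53792
Step 3: Exponent gamma/(gamma-1) = 3.5
Step 4: P0 = 63533 * 1.53792^3.5 = 286594.2 Pa

286594.2


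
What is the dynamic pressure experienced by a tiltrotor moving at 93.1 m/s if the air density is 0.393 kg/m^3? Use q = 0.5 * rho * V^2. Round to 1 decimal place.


Step 1: V^2 = 93.1^2 = 8667.61
Step 2: q = 0.5 * 0.393 * 8667.61
Step 3: q = 1703.2 Pa

1703.2


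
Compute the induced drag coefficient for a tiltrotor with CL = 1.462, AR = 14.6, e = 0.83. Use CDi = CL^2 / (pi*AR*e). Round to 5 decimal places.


Step 1: CL^2 = 1.462^2 = 2.137444
Step 2: pi * AR * e = 3.14159 * 14.6 * 0.83 = 38.06982
Step 3: CDi = 2.137444 / 38.06982 = 0.05615

0.05615


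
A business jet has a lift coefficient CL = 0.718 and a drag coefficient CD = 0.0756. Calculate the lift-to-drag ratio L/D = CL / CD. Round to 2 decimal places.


Step 1: L/D = CL / CD = 0.718 / 0.0756
Step 2: L/D = 9.50

9.50


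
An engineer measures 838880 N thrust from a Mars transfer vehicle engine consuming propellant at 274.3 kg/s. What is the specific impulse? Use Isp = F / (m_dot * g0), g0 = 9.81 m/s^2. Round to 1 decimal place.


Step 1: m_dot * g0 = 274.3 * 9.81 = 2690.88
Step 2: Isp = 838880 / 2690.88 = 311.7 s

311.7


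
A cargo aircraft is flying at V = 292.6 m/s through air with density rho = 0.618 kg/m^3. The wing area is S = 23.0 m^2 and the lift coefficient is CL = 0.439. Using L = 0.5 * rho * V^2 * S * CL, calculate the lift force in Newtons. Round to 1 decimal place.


Step 1: Calculate dynamic pressure q = 0.5 * 0.618 * 292.6^2 = 0.5 * 0.618 * 85614.76 = 26454.9608 Pa
Step 2: Multiply by wing area and lift coefficient: L = 26454.9608 * 23.0 * 0.439
Step 3: L = 608464.0993 * 0.439 = 267115.7 N

267115.7


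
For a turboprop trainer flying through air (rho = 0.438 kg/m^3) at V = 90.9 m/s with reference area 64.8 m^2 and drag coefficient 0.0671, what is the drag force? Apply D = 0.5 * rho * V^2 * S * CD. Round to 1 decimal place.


Step 1: Dynamic pressure q = 0.5 * 0.438 * 90.9^2 = 1809.5554 Pa
Step 2: Drag D = q * S * CD = 1809.5554 * 64.8 * 0.0671
Step 3: D = 7868.1 N

7868.1
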